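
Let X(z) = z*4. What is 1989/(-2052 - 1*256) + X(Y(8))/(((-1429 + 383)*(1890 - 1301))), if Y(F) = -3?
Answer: -612691635/710972476 ≈ -0.86177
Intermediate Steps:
X(z) = 4*z
1989/(-2052 - 1*256) + X(Y(8))/(((-1429 + 383)*(1890 - 1301))) = 1989/(-2052 - 1*256) + (4*(-3))/(((-1429 + 383)*(1890 - 1301))) = 1989/(-2052 - 256) - 12/((-1046*589)) = 1989/(-2308) - 12/(-616094) = 1989*(-1/2308) - 12*(-1/616094) = -1989/2308 + 6/308047 = -612691635/710972476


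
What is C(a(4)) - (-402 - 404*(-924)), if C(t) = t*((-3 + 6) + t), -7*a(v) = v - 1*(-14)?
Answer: -18271860/49 ≈ -3.7290e+5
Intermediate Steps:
a(v) = -2 - v/7 (a(v) = -(v - 1*(-14))/7 = -(v + 14)/7 = -(14 + v)/7 = -2 - v/7)
C(t) = t*(3 + t)
C(a(4)) - (-402 - 404*(-924)) = (-2 - 1/7*4)*(3 + (-2 - 1/7*4)) - (-402 - 404*(-924)) = (-2 - 4/7)*(3 + (-2 - 4/7)) - (-402 + 373296) = -18*(3 - 18/7)/7 - 1*372894 = -18/7*3/7 - 372894 = -54/49 - 372894 = -18271860/49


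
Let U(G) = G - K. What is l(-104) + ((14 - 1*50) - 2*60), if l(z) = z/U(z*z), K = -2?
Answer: -843856/5409 ≈ -156.01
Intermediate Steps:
U(G) = 2 + G (U(G) = G - 1*(-2) = G + 2 = 2 + G)
l(z) = z/(2 + z²) (l(z) = z/(2 + z*z) = z/(2 + z²))
l(-104) + ((14 - 1*50) - 2*60) = -104/(2 + (-104)²) + ((14 - 1*50) - 2*60) = -104/(2 + 10816) + ((14 - 50) - 120) = -104/10818 + (-36 - 120) = -104*1/10818 - 156 = -52/5409 - 156 = -843856/5409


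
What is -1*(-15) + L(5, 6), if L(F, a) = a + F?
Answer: 26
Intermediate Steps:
L(F, a) = F + a
-1*(-15) + L(5, 6) = -1*(-15) + (5 + 6) = 15 + 11 = 26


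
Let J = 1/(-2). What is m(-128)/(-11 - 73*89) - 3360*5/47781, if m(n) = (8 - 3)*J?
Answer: -72809965/207305832 ≈ -0.35122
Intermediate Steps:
J = -1/2 ≈ -0.50000
m(n) = -5/2 (m(n) = (8 - 3)*(-1/2) = 5*(-1/2) = -5/2)
m(-128)/(-11 - 73*89) - 3360*5/47781 = -5/(2*(-11 - 73*89)) - 3360*5/47781 = -5/(2*(-11 - 6497)) - 16800*1/47781 = -5/2/(-6508) - 5600/15927 = -5/2*(-1/6508) - 5600/15927 = 5/13016 - 5600/15927 = -72809965/207305832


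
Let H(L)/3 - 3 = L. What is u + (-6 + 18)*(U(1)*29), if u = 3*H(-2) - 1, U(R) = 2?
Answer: 704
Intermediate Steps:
H(L) = 9 + 3*L
u = 8 (u = 3*(9 + 3*(-2)) - 1 = 3*(9 - 6) - 1 = 3*3 - 1 = 9 - 1 = 8)
u + (-6 + 18)*(U(1)*29) = 8 + (-6 + 18)*(2*29) = 8 + 12*58 = 8 + 696 = 704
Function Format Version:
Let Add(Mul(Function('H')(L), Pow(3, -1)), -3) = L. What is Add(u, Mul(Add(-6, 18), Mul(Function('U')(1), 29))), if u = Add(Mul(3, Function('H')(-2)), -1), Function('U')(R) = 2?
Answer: 704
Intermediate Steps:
Function('H')(L) = Add(9, Mul(3, L))
u = 8 (u = Add(Mul(3, Add(9, Mul(3, -2))), -1) = Add(Mul(3, Add(9, -6)), -1) = Add(Mul(3, 3), -1) = Add(9, -1) = 8)
Add(u, Mul(Add(-6, 18), Mul(Function('U')(1), 29))) = Add(8, Mul(Add(-6, 18), Mul(2, 29))) = Add(8, Mul(12, 58)) = Add(8, 696) = 704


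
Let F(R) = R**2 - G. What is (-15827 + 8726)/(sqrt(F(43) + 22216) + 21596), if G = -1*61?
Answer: -76676598/233181545 + 7101*sqrt(24126)/466363090 ≈ -0.32646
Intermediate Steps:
G = -61
F(R) = 61 + R**2 (F(R) = R**2 - 1*(-61) = R**2 + 61 = 61 + R**2)
(-15827 + 8726)/(sqrt(F(43) + 22216) + 21596) = (-15827 + 8726)/(sqrt((61 + 43**2) + 22216) + 21596) = -7101/(sqrt((61 + 1849) + 22216) + 21596) = -7101/(sqrt(1910 + 22216) + 21596) = -7101/(sqrt(24126) + 21596) = -7101/(21596 + sqrt(24126))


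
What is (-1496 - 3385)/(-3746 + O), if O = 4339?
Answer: -4881/593 ≈ -8.2310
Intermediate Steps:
(-1496 - 3385)/(-3746 + O) = (-1496 - 3385)/(-3746 + 4339) = -4881/593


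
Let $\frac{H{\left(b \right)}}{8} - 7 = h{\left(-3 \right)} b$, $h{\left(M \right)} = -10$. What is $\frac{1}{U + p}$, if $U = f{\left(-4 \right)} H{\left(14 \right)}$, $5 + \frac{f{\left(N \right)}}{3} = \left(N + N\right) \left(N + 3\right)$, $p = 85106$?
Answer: $\frac{1}{75530} \approx 1.324 \cdot 10^{-5}$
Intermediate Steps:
$f{\left(N \right)} = -15 + 6 N \left(3 + N\right)$ ($f{\left(N \right)} = -15 + 3 \left(N + N\right) \left(N + 3\right) = -15 + 3 \cdot 2 N \left(3 + N\right) = -15 + 6 N \left(3 + N\right)$)
$H{\left(b \right)} = 56 - 80 b$ ($H{\left(b \right)} = 56 + 8 \left(- 10 b\right) = 56 - 80 b$)
$U = -9576$ ($U = \left(-15 + 6 \left(-4\right)^{2} + 18 \left(-4\right)\right) \left(56 - 1120\right) = \left(-15 + 6 \cdot 16 - 72\right) \left(56 - 1120\right) = \left(-15 + 96 - 72\right) \left(-1064\right) = 9 \left(-1064\right) = -9576$)
$\frac{1}{U + p} = \frac{1}{-9576 + 85106} = \frac{1}{75530}$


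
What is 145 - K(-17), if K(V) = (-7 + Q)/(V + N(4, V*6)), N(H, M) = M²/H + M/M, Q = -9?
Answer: 374841/2585 ≈ 145.01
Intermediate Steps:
N(H, M) = 1 + M²/H (N(H, M) = M²/H + 1 = 1 + M²/H)
K(V) = -16/(1 + V + 9*V²) (K(V) = (-7 - 9)/(V + (4 + (V*6)²)/4) = -16/(V + (4 + (6*V)²)/4) = -16/(V + (4 + 36*V²)/4) = -16/(V + (1 + 9*V²)) = -16/(1 + V + 9*V²))
145 - K(-17) = 145 - (-16)/(1 - 17 + 9*(-17)²) = 145 - (-16)/(1 - 17 + 9*289) = 145 - (-16)/(1 - 17 + 2601) = 145 - (-16)/2585 = 145 - 1*(-16/2585) = 145 + 16/2585 = 374841/2585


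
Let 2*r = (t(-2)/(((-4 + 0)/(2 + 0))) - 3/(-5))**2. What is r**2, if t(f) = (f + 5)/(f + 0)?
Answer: 531441/640000 ≈ 0.83038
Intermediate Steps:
t(f) = (5 + f)/f
r = 729/800 (r = (((5 - 2)/(-2))/(((-4 + 0)/(2 + 0))) - 3/(-5))**2/2 = ((-1/2*3)/((-4/2)) - 3*(-1/5))**2/2 = (-3/(2*((-4*1/2))) + 3/5)**2/2 = (-3/2/(-2) + 3/5)**2/2 = (-3/2*(-1/2) + 3/5)**2/2 = (3/4 + 3/5)**2/2 = (27/20)**2/2 = (1/2)*(729/400) = 729/800 ≈ 0.91125)
r**2 = (729/800)**2 = 531441/640000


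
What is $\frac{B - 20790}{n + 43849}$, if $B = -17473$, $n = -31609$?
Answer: $- \frac{38263}{12240} \approx -3.1261$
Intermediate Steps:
$\frac{B - 20790}{n + 43849} = \frac{-17473 - 20790}{-31609 + 43849} = - \frac{38263}{12240}$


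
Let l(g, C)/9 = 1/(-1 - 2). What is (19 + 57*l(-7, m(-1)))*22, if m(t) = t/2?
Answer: -3344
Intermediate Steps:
m(t) = t/2 (m(t) = t*(½) = t/2)
l(g, C) = -3 (l(g, C) = 9/(-1 - 2) = 9/(-3) = 9*(-⅓) = -3)
(19 + 57*l(-7, m(-1)))*22 = (19 + 57*(-3))*22 = (19 - 171)*22 = -152*22 = -3344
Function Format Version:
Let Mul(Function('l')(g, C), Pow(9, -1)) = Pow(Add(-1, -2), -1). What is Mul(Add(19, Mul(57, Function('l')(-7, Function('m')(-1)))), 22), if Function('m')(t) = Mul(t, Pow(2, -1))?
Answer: -3344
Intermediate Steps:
Function('m')(t) = Mul(Rational(1, 2), t) (Function('m')(t) = Mul(t, Rational(1, 2)) = Mul(Rational(1, 2), t))
Function('l')(g, C) = -3 (Function('l')(g, C) = Mul(9, Pow(Add(-1, -2), -1)) = Mul(9, Pow(-3, -1)) = Mul(9, Rational(-1, 3)) = -3)
Mul(Add(19, Mul(57, Function('l')(-7, Function('m')(-1)))), 22) = Mul(Add(19, Mul(57, -3)), 22) = Mul(Add(19, -171), 22) = Mul(-152, 22) = -3344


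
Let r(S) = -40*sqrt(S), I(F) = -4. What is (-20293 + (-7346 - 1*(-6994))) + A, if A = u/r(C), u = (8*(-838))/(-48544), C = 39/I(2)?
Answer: -20645 + 419*I*sqrt(39)/2366520 ≈ -20645.0 + 0.0011057*I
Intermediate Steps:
C = -39/4 (C = 39/(-4) = 39*(-1/4) = -39/4 ≈ -9.7500)
u = 419/3034 (u = -6704*(-1/48544) = 419/3034 ≈ 0.13810)
A = 419*I*sqrt(39)/2366520 (A = 419/(3034*((-20*I*sqrt(39)))) = 419*(I*sqrt(39)/780)/3034 = 419*I*sqrt(39)/2366520 ≈ 0.0011057*I)
(-20293 + (-7346 - 1*(-6994))) + A = (-20293 + (-7346 - 1*(-6994))) + 419*I*sqrt(39)/2366520 = (-20293 + (-7346 + 6994)) + 419*I*sqrt(39)/2366520 = (-20293 - 352) + 419*I*sqrt(39)/2366520 = -20645 + 419*I*sqrt(39)/2366520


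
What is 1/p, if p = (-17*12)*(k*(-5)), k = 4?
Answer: 1/4080 ≈ 0.00024510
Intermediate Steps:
p = 4080 (p = (-17*12)*(4*(-5)) = -204*(-20) = 4080)
1/p = 1/4080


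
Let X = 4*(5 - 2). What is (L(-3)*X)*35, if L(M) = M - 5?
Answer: -3360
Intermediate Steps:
L(M) = -5 + M
X = 12 (X = 4*3 = 12)
(L(-3)*X)*35 = ((-5 - 3)*12)*35 = -8*12*35 = -96*35 = -3360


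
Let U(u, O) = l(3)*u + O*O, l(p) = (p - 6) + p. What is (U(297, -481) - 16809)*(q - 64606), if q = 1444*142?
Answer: 30132111984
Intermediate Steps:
l(p) = -6 + 2*p (l(p) = (-6 + p) + p = -6 + 2*p)
U(u, O) = O² (U(u, O) = (-6 + 2*3)*u + O*O = (-6 + 6)*u + O² = 0*u + O² = 0 + O² = O²)
q = 205048
(U(297, -481) - 16809)*(q - 64606) = ((-481)² - 16809)*(205048 - 64606) = (231361 - 16809)*140442 = 214552*140442 = 30132111984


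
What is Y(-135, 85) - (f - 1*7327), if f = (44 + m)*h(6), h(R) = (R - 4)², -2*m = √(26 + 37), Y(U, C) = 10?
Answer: 7161 + 6*√7 ≈ 7176.9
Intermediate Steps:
m = -3*√7/2 (m = -√(26 + 37)/2 = -3*√7/2 ≈ -3.9686)
h(R) = (-4 + R)²
f = 176 - 6*√7 (f = (44 - 3*√7/2)*(-4 + 6)² = (44 - 3*√7/2)*2² = (44 - 3*√7/2)*4 = 176 - 6*√7 ≈ 160.13)
Y(-135, 85) - (f - 1*7327) = 10 - ((176 - 6*√7) - 1*7327) = 10 - ((176 - 6*√7) - 7327) = 10 - (-7151 - 6*√7) = 10 + (7151 + 6*√7) = 7161 + 6*√7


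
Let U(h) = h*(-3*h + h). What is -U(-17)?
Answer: 578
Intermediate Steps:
U(h) = -2*h² (U(h) = h*(-2*h) = -2*h²)
-U(-17) = -(-2)*(-17)² = -(-2)*289 = -1*(-578) = 578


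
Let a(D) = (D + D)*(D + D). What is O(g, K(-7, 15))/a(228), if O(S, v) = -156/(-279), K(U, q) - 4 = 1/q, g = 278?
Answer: 13/4834512 ≈ 2.6890e-6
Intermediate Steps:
K(U, q) = 4 + 1/q
O(S, v) = 52/93 (O(S, v) = -156*(-1/279) = 52/93)
a(D) = 4*D² (a(D) = (2*D)*(2*D) = 4*D²)
O(g, K(-7, 15))/a(228) = 52/(93*((4*228²))) = 52/(93*((4*51984))) = (52/93)/207936 = (52/93)*(1/207936) = 13/4834512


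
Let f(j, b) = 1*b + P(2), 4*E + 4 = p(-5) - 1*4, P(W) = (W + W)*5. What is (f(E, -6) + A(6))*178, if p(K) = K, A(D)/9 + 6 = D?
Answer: 2492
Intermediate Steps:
A(D) = -54 + 9*D
P(W) = 10*W (P(W) = (2*W)*5 = 10*W)
E = -13/4 (E = -1 + (-5 - 1*4)/4 = -1 + (-5 - 4)/4 = -1 + (¼)*(-9) = -1 - 9/4 = -13/4 ≈ -3.2500)
f(j, b) = 20 + b (f(j, b) = 1*b + 10*2 = b + 20 = 20 + b)
(f(E, -6) + A(6))*178 = ((20 - 6) + (-54 + 9*6))*178 = (14 + (-54 + 54))*178 = (14 + 0)*178 = 14*178 = 2492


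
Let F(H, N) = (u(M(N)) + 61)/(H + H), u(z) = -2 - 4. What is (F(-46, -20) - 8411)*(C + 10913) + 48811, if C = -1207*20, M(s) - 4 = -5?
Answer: 10240429421/92 ≈ 1.1131e+8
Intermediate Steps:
M(s) = -1 (M(s) = 4 - 5 = -1)
u(z) = -6
C = -24140
F(H, N) = 55/(2*H) (F(H, N) = (-6 + 61)/(H + H) = 55/((2*H)) = 55*(1/(2*H)) = 55/(2*H))
(F(-46, -20) - 8411)*(C + 10913) + 48811 = ((55/2)/(-46) - 8411)*(-24140 + 10913) + 48811 = ((55/2)*(-1/46) - 8411)*(-13227) + 48811 = (-55/92 - 8411)*(-13227) + 48811 = -773867/92*(-13227) + 48811 = 10235938809/92 + 48811 = 10240429421/92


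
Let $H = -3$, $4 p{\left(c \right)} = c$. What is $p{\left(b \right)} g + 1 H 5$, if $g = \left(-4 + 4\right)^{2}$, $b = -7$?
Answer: $-15$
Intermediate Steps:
$p{\left(c \right)} = \frac{c}{4}$
$g = 0$ ($g = 0^{2} = 0$)
$p{\left(b \right)} g + 1 H 5 = \frac{1}{4} \left(-7\right) 0 + 1 \left(-3\right) 5 = \left(- \frac{7}{4}\right) 0 - 15 = 0 - 15 = -15$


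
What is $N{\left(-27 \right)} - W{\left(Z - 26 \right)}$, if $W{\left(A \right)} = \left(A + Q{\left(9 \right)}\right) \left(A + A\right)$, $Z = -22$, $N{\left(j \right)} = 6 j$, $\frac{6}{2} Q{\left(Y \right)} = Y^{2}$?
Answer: $-2178$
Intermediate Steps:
$Q{\left(Y \right)} = \frac{Y^{2}}{3}$
$W{\left(A \right)} = 2 A \left(27 + A\right)$ ($W{\left(A \right)} = \left(A + \frac{9^{2}}{3}\right) \left(A + A\right) = \left(A + \frac{1}{3} \cdot 81\right) 2 A = \left(A + 27\right) 2 A = \left(27 + A\right) 2 A = 2 A \left(27 + A\right)$)
$N{\left(-27 \right)} - W{\left(Z - 26 \right)} = 6 \left(-27\right) - 2 \left(-22 - 26\right) \left(27 - 48\right) = -162 - 2 \left(-48\right) \left(27 - 48\right) = -162 - 2 \left(-48\right) \left(-21\right) = -162 - 2016 = -2178$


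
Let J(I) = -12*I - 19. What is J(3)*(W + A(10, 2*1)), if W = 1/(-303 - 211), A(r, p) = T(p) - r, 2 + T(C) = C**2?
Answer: 226215/514 ≈ 440.11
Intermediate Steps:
T(C) = -2 + C**2
A(r, p) = -2 + p**2 - r (A(r, p) = (-2 + p**2) - r = -2 + p**2 - r)
W = -1/514 (W = 1/(-514) = -1/514 ≈ -0.0019455)
J(I) = -19 - 12*I
J(3)*(W + A(10, 2*1)) = (-19 - 12*3)*(-1/514 + (-2 + (2*1)**2 - 1*10)) = (-19 - 36)*(-1/514 + (-2 + 2**2 - 10)) = -55*(-1/514 + (-2 + 4 - 10)) = -55*(-1/514 - 8) = -55*(-4113/514) = 226215/514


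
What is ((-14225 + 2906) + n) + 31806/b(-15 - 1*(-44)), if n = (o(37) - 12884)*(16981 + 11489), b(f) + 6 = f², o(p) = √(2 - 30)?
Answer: -306293665359/835 + 56940*I*√7 ≈ -3.6682e+8 + 1.5065e+5*I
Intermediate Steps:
o(p) = 2*I*√7 (o(p) = √(-28) = 2*I*√7)
b(f) = -6 + f²
n = -366807480 + 56940*I*√7 (n = (2*I*√7 - 12884)*(16981 + 11489) = (-12884 + 2*I*√7)*28470 = -366807480 + 56940*I*√7 ≈ -3.6681e+8 + 1.5065e+5*I)
((-14225 + 2906) + n) + 31806/b(-15 - 1*(-44)) = ((-14225 + 2906) + (-366807480 + 56940*I*√7)) + 31806/(-6 + (-15 - 1*(-44))²) = (-11319 + (-366807480 + 56940*I*√7)) + 31806/(-6 + (-15 + 44)²) = (-366818799 + 56940*I*√7) + 31806/(-6 + 29²) = (-366818799 + 56940*I*√7) + 31806/(-6 + 841) = (-366818799 + 56940*I*√7) + 31806/835 = -306293665359/835 + 56940*I*√7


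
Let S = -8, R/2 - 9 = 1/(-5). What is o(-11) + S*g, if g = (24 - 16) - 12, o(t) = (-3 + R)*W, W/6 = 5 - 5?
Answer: 32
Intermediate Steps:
R = 88/5 (R = 18 + 2/(-5) = 18 + 2*(-1/5) = 18 - 2/5 = 88/5 ≈ 17.600)
W = 0 (W = 6*(5 - 5) = 6*0 = 0)
o(t) = 0 (o(t) = (-3 + 88/5)*0 = (73/5)*0 = 0)
g = -4 (g = 8 - 12 = -4)
o(-11) + S*g = 0 - 8*(-4) = 0 + 32 = 32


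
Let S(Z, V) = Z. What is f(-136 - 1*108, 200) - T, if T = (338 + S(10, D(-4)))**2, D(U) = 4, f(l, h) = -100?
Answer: -121204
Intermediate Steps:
T = 121104 (T = (338 + 10)**2 = 348**2 = 121104)
f(-136 - 1*108, 200) - T = -100 - 1*121104 = -100 - 121104 = -121204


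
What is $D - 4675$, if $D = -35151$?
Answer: $-39826$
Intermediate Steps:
$D - 4675 = -35151 - 4675 = -39826$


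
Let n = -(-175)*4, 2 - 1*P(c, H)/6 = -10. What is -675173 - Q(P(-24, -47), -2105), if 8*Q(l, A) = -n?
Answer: -1350171/2 ≈ -6.7509e+5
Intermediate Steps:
P(c, H) = 72 (P(c, H) = 12 - 6*(-10) = 12 + 60 = 72)
n = 700 (n = -5*(-140) = 700)
Q(l, A) = -175/2 (Q(l, A) = (-1*700)/8 = (1/8)*(-700) = -175/2)
-675173 - Q(P(-24, -47), -2105) = -675173 - 1*(-175/2) = -675173 + 175/2 = -1350171/2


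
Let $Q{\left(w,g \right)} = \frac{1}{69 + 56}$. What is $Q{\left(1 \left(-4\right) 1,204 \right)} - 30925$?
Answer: $- \frac{3865624}{125} \approx -30925.0$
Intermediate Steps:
$Q{\left(w,g \right)} = \frac{1}{125}$
$Q{\left(1 \left(-4\right) 1,204 \right)} - 30925 = \frac{1}{125} - 30925 = - \frac{3865624}{125}$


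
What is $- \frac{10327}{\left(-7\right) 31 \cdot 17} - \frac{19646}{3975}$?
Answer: $- \frac{31424269}{14663775} \approx -2.143$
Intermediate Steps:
$- \frac{10327}{\left(-7\right) 31 \cdot 17} - \frac{19646}{3975} = - \frac{10327}{\left(-217\right) 17} - \frac{19646}{3975} = - \frac{10327}{-3689} - \frac{19646}{3975} = \left(-10327\right) \left(- \frac{1}{3689}\right) - \frac{19646}{3975} = \frac{10327}{3689} - \frac{19646}{3975} = - \frac{31424269}{14663775}$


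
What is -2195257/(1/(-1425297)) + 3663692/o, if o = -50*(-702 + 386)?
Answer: 12359128205415473/3950 ≈ 3.1289e+12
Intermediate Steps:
o = 15800 (o = -50*(-316) = 15800)
-2195257/(1/(-1425297)) + 3663692/o = -2195257/(1/(-1425297)) + 3663692/15800 = -2195257/(-1/1425297) + 3663692*(1/15800) = -2195257*(-1425297) + 915923/3950 = 3128893216329 + 915923/3950 = 12359128205415473/3950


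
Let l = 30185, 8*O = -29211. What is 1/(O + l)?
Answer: 8/212269 ≈ 3.7688e-5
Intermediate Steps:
O = -29211/8 (O = (1/8)*(-29211) = -29211/8 ≈ -3651.4)
1/(O + l) = 1/(-29211/8 + 30185) = 1/(212269/8) = 8/212269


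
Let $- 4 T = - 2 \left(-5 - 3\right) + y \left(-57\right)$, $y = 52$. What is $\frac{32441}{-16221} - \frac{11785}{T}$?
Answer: $- \frac{215073502}{11954877} \approx -17.99$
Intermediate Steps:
$T = 737$ ($T = - \frac{- 2 \left(-5 - 3\right) + 52 \left(-57\right)}{4} = - \frac{\left(-2\right) \left(-8\right) - 2964}{4} = - \frac{16 - 2964}{4} = \left(- \frac{1}{4}\right) \left(-2948\right) = 737$)
$\frac{32441}{-16221} - \frac{11785}{T} = \frac{32441}{-16221} - \frac{11785}{737} = 32441 \left(- \frac{1}{16221}\right) - \frac{11785}{737} = - \frac{32441}{16221} - \frac{11785}{737} = - \frac{215073502}{11954877}$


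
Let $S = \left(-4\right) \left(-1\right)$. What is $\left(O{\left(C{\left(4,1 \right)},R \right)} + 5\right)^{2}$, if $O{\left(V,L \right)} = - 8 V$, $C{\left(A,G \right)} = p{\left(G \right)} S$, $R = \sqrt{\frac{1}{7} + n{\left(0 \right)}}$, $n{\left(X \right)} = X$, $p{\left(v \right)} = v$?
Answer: $729$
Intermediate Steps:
$R = \frac{\sqrt{7}}{7}$ ($R = \sqrt{\frac{1}{7} + 0} = \sqrt{\frac{1}{7}} = \frac{\sqrt{7}}{7} \approx 0.37796$)
$S = 4$
$C{\left(A,G \right)} = 4 G$ ($C{\left(A,G \right)} = G 4 = 4 G$)
$\left(O{\left(C{\left(4,1 \right)},R \right)} + 5\right)^{2} = \left(- 8 \cdot 4 \cdot 1 + 5\right)^{2} = \left(\left(-8\right) 4 + 5\right)^{2} = \left(-32 + 5\right)^{2} = \left(-27\right)^{2} = 729$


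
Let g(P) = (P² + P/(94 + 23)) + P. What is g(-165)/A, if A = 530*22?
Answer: 19187/8268 ≈ 2.3206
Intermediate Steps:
A = 11660
g(P) = P² + 118*P/117 (g(P) = (P² + P/117) + P = P² + 118*P/117)
g(-165)/A = ((1/117)*(-165)*(118 + 117*(-165)))/11660 = ((1/117)*(-165)*(118 - 19305))*(1/11660) = ((1/117)*(-165)*(-19187))*(1/11660) = (1055285/39)*(1/11660) = 19187/8268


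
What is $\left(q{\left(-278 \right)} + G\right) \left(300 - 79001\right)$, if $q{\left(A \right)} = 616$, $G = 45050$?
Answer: $-3593959866$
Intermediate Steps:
$\left(q{\left(-278 \right)} + G\right) \left(300 - 79001\right) = \left(616 + 45050\right) \left(300 - 79001\right) = 45666 \left(-78701\right) = -3593959866$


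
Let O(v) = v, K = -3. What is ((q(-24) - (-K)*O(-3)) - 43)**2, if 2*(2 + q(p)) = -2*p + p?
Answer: 576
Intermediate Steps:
q(p) = -2 - p/2 (q(p) = -2 + (-2*p + p)/2 = -2 + (-p)/2 = -2 - p/2)
((q(-24) - (-K)*O(-3)) - 43)**2 = (((-2 - 1/2*(-24)) - (-1*(-3))*(-3)) - 43)**2 = (((-2 + 12) - 3*(-3)) - 43)**2 = ((10 - 1*(-9)) - 43)**2 = ((10 + 9) - 43)**2 = (19 - 43)**2 = (-24)**2 = 576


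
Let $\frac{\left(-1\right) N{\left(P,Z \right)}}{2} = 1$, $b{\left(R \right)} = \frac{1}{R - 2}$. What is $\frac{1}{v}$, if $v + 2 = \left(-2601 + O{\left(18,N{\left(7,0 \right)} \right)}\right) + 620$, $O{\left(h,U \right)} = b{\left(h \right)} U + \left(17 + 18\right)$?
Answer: $- \frac{8}{15585} \approx -0.00051331$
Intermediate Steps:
$b{\left(R \right)} = \frac{1}{-2 + R}$
$N{\left(P,Z \right)} = -2$ ($N{\left(P,Z \right)} = \left(-2\right) 1 = -2$)
$O{\left(h,U \right)} = 35 + \frac{U}{-2 + h}$ ($O{\left(h,U \right)} = \frac{U}{-2 + h} + \left(17 + 18\right) = \frac{U}{-2 + h} + 35 = 35 + \frac{U}{-2 + h}$)
$v = - \frac{15585}{8}$ ($v = -2 + \left(\left(-2601 + \frac{-70 - 2 + 35 \cdot 18}{-2 + 18}\right) + 620\right) = -2 + \left(\left(-2601 + \frac{-70 - 2 + 630}{16}\right) + 620\right) = -2 + \left(\left(-2601 + \frac{1}{16} \cdot 558\right) + 620\right) = -2 + \left(\left(-2601 + \frac{279}{8}\right) + 620\right) = -2 + \left(- \frac{20529}{8} + 620\right) = -2 - \frac{15569}{8} = - \frac{15585}{8} \approx -1948.1$)
$\frac{1}{v} = \frac{1}{- \frac{15585}{8}} = - \frac{8}{15585}$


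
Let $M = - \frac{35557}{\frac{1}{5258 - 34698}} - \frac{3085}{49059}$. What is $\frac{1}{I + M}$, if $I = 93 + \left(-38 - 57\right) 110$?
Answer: $\frac{49059}{51354358899572} \approx 9.553 \cdot 10^{-10}$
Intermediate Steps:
$I = -10357$ ($I = 93 - 10450 = -10357$)
$M = \frac{51354867003635}{49059}$ ($M = - \frac{35557}{\frac{1}{-29440}} - \frac{3085}{49059} = - \frac{35557}{- \frac{1}{29440}} - \frac{3085}{49059} = \left(-35557\right) \left(-29440\right) - \frac{3085}{49059} = 1046798080 - \frac{3085}{49059} = \frac{51354867003635}{49059} \approx 1.0468 \cdot 10^{9}$)
$\frac{1}{I + M} = \frac{1}{-10357 + \frac{51354867003635}{49059}} = \frac{1}{\frac{51354358899572}{49059}} = \frac{49059}{51354358899572}$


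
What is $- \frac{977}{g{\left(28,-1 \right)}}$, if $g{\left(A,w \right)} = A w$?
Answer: $\frac{977}{28} \approx 34.893$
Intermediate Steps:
$- \frac{977}{g{\left(28,-1 \right)}} = - \frac{977}{28 \left(-1\right)} = - \frac{977}{-28} = \left(-977\right) \left(- \frac{1}{28}\right) = \frac{977}{28}$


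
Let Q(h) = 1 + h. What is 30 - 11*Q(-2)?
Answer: 41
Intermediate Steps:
30 - 11*Q(-2) = 30 - 11*(1 - 2) = 30 - 11*(-1) = 30 + 11 = 41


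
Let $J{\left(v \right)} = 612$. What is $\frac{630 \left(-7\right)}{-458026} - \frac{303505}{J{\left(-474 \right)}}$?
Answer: $- \frac{69505241105}{140155956} \approx -495.91$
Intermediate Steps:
$\frac{630 \left(-7\right)}{-458026} - \frac{303505}{J{\left(-474 \right)}} = \frac{630 \left(-7\right)}{-458026} - \frac{303505}{612} = \left(-4410\right) \left(- \frac{1}{458026}\right) - \frac{303505}{612} = \frac{2205}{229013} - \frac{303505}{612} = - \frac{69505241105}{140155956}$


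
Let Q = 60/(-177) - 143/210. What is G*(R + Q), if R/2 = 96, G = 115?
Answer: 54423589/2478 ≈ 21963.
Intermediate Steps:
R = 192 (R = 2*96 = 192)
Q = -12637/12390 (Q = 60*(-1/177) - 143*1/210 = -20/59 - 143/210 = -12637/12390 ≈ -1.0199)
G*(R + Q) = 115*(192 - 12637/12390) = 115*(2366243/12390) = 54423589/2478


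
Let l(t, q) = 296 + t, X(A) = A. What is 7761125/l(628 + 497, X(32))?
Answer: 267625/49 ≈ 5461.7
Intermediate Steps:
7761125/l(628 + 497, X(32)) = 7761125/(296 + (628 + 497)) = 7761125/(296 + 1125) = 7761125/1421 = 7761125*(1/1421) = 267625/49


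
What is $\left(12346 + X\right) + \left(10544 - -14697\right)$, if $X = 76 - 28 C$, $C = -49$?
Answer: $39035$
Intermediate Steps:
$X = 1448$ ($X = 76 - -1372 = 76 + 1372 = 1448$)
$\left(12346 + X\right) + \left(10544 - -14697\right) = \left(12346 + 1448\right) + \left(10544 - -14697\right) = 13794 + \left(10544 + 14697\right) = 13794 + 25241 = 39035$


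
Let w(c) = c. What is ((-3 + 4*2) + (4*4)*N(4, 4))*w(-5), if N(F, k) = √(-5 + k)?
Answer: -25 - 80*I ≈ -25.0 - 80.0*I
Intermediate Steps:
((-3 + 4*2) + (4*4)*N(4, 4))*w(-5) = ((-3 + 4*2) + (4*4)*√(-5 + 4))*(-5) = ((-3 + 8) + 16*√(-1))*(-5) = (5 + 16*I)*(-5) = -25 - 80*I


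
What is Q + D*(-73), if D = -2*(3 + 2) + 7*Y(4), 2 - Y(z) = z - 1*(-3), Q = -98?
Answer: 3187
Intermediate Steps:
Y(z) = -1 - z (Y(z) = 2 - (z - 1*(-3)) = 2 - (z + 3) = 2 - (3 + z) = 2 + (-3 - z) = -1 - z)
D = -45 (D = -2*(3 + 2) + 7*(-1 - 1*4) = -2*5 + 7*(-1 - 4) = -10 + 7*(-5) = -10 - 35 = -45)
Q + D*(-73) = -98 - 45*(-73) = -98 + 3285 = 3187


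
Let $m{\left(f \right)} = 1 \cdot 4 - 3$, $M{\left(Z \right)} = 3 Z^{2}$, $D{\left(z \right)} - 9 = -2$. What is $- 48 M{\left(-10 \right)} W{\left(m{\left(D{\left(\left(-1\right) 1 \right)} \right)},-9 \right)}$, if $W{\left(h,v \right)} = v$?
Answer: $129600$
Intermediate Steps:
$D{\left(z \right)} = 7$ ($D{\left(z \right)} = 9 - 2 = 7$)
$m{\left(f \right)} = 1$ ($m{\left(f \right)} = 4 - 3 = 1$)
$- 48 M{\left(-10 \right)} W{\left(m{\left(D{\left(\left(-1\right) 1 \right)} \right)},-9 \right)} = - 48 \cdot 3 \left(-10\right)^{2} \left(-9\right) = - 48 \cdot 3 \cdot 100 \left(-9\right) = \left(-48\right) 300 \left(-9\right) = \left(-14400\right) \left(-9\right) = 129600$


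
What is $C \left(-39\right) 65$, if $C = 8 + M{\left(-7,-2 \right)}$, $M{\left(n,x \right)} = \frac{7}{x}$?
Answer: $- \frac{22815}{2} \approx -11408.0$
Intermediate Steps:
$C = \frac{9}{2}$ ($C = 8 + \frac{7}{-2} = 8 + 7 \left(- \frac{1}{2}\right) = 8 - \frac{7}{2} = \frac{9}{2} \approx 4.5$)
$C \left(-39\right) 65 = \frac{9}{2} \left(-39\right) 65 = \left(- \frac{351}{2}\right) 65 = - \frac{22815}{2}$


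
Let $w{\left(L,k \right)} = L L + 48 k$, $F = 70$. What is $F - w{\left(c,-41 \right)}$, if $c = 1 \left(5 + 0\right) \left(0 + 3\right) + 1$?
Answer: $1782$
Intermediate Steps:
$c = 16$ ($c = 1 \cdot 5 \cdot 3 + 1 = 1 \cdot 15 + 1 = 15 + 1 = 16$)
$w{\left(L,k \right)} = L^{2} + 48 k$
$F - w{\left(c,-41 \right)} = 70 - \left(16^{2} + 48 \left(-41\right)\right) = 70 - \left(256 - 1968\right) = 70 - -1712 = 70 + 1712 = 1782$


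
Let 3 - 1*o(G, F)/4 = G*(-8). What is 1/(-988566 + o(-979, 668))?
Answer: -1/1019882 ≈ -9.8051e-7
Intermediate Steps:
o(G, F) = 12 + 32*G (o(G, F) = 12 - 4*G*(-8) = 12 - (-32)*G = 12 + 32*G)
1/(-988566 + o(-979, 668)) = 1/(-988566 + (12 + 32*(-979))) = 1/(-988566 + (12 - 31328)) = 1/(-988566 - 31316) = 1/(-1019882) = -1/1019882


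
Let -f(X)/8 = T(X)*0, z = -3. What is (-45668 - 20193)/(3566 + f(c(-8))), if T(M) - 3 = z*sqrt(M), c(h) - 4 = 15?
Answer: -65861/3566 ≈ -18.469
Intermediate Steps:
c(h) = 19 (c(h) = 4 + 15 = 19)
T(M) = 3 - 3*sqrt(M)
f(X) = 0 (f(X) = -8*(3 - 3*sqrt(X))*0 = -8*0 = 0)
(-45668 - 20193)/(3566 + f(c(-8))) = (-45668 - 20193)/(3566 + 0) = -65861/3566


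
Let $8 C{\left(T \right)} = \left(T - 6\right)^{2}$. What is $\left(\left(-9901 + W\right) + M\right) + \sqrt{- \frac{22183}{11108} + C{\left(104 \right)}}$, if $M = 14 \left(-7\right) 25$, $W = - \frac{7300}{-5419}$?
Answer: $- \frac{66922769}{5419} + \frac{3 \sqrt{4107791163}}{5554} \approx -12315.0$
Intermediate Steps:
$W = \frac{7300}{5419}$ ($W = \left(-7300\right) \left(- \frac{1}{5419}\right) = \frac{7300}{5419} \approx 1.3471$)
$M = -2450$ ($M = \left(-98\right) 25 = -2450$)
$C{\left(T \right)} = \frac{\left(-6 + T\right)^{2}}{8}$ ($C{\left(T \right)} = \frac{\left(T - 6\right)^{2}}{8} = \frac{\left(-6 + T\right)^{2}}{8}$)
$\left(\left(-9901 + W\right) + M\right) + \sqrt{- \frac{22183}{11108} + C{\left(104 \right)}} = \left(\left(-9901 + \frac{7300}{5419}\right) - 2450\right) + \sqrt{- \frac{22183}{11108} + \frac{\left(-6 + 104\right)^{2}}{8}} = \left(- \frac{53646219}{5419} - 2450\right) + \sqrt{\left(-22183\right) \frac{1}{11108} + \frac{98^{2}}{8}} = - \frac{66922769}{5419} + \sqrt{- \frac{22183}{11108} + \frac{1}{8} \cdot 9604} = - \frac{66922769}{5419} + \sqrt{- \frac{22183}{11108} + \frac{2401}{2}} = - \frac{66922769}{5419} + \sqrt{\frac{13312971}{11108}} = - \frac{66922769}{5419} + \frac{3 \sqrt{4107791163}}{5554}$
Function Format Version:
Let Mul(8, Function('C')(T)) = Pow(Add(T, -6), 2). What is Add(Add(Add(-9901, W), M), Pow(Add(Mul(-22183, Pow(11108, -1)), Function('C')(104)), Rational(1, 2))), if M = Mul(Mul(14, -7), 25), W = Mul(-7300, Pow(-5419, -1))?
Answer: Add(Rational(-66922769, 5419), Mul(Rational(3, 5554), Pow(4107791163, Rational(1, 2)))) ≈ -12315.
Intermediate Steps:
W = Rational(7300, 5419) (W = Mul(-7300, Rational(-1, 5419)) = Rational(7300, 5419) ≈ 1.3471)
M = -2450 (M = Mul(-98, 25) = -2450)
Function('C')(T) = Mul(Rational(1, 8), Pow(Add(-6, T), 2)) (Function('C')(T) = Mul(Rational(1, 8), Pow(Add(T, -6), 2)) = Mul(Rational(1, 8), Pow(Add(-6, T), 2)))
Add(Add(Add(-9901, W), M), Pow(Add(Mul(-22183, Pow(11108, -1)), Function('C')(104)), Rational(1, 2))) = Add(Add(Add(-9901, Rational(7300, 5419)), -2450), Pow(Add(Mul(-22183, Pow(11108, -1)), Mul(Rational(1, 8), Pow(Add(-6, 104), 2))), Rational(1, 2))) = Add(Add(Rational(-53646219, 5419), -2450), Pow(Add(Mul(-22183, Rational(1, 11108)), Mul(Rational(1, 8), Pow(98, 2))), Rational(1, 2))) = Add(Rational(-66922769, 5419), Pow(Add(Rational(-22183, 11108), Mul(Rational(1, 8), 9604)), Rational(1, 2))) = Add(Rational(-66922769, 5419), Pow(Add(Rational(-22183, 11108), Rational(2401, 2)), Rational(1, 2))) = Add(Rational(-66922769, 5419), Pow(Rational(13312971, 11108), Rational(1, 2))) = Add(Rational(-66922769, 5419), Mul(Rational(3, 5554), Pow(4107791163, Rational(1, 2))))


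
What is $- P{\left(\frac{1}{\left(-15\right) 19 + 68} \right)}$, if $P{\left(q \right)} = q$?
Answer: $\frac{1}{217} \approx 0.0046083$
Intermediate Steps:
$- P{\left(\frac{1}{\left(-15\right) 19 + 68} \right)} = - \frac{1}{\left(-15\right) 19 + 68} = - \frac{1}{-285 + 68} = - \frac{1}{-217} = \left(-1\right) \left(- \frac{1}{217}\right) = \frac{1}{217}$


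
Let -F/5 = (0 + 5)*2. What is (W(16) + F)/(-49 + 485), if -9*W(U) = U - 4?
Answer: -77/654 ≈ -0.11774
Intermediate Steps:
F = -50 (F = -5*(0 + 5)*2 = -25*2 = -5*10 = -50)
W(U) = 4/9 - U/9 (W(U) = -(U - 4)/9 = -(-4 + U)/9 = 4/9 - U/9)
(W(16) + F)/(-49 + 485) = ((4/9 - ⅑*16) - 50)/(-49 + 485) = ((4/9 - 16/9) - 50)/436 = (-4/3 - 50)*(1/436) = -154/3*1/436 = -77/654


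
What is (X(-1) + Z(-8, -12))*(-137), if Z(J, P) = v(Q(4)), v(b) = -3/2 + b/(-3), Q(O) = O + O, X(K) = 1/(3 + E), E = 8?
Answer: 36853/66 ≈ 558.38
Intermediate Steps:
X(K) = 1/11 (X(K) = 1/(3 + 8) = 1/11)
Q(O) = 2*O
v(b) = -3/2 - b/3 (v(b) = -3*½ + b*(-⅓) = -3/2 - b/3)
Z(J, P) = -25/6 (Z(J, P) = -3/2 - 2*4/3 = -3/2 - ⅓*8 = -3/2 - 8/3 = -25/6)
(X(-1) + Z(-8, -12))*(-137) = (1/11 - 25/6)*(-137) = -269/66*(-137) = 36853/66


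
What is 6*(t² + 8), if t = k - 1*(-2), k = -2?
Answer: 48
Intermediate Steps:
t = 0 (t = -2 - 1*(-2) = -2 + 2 = 0)
6*(t² + 8) = 6*(0² + 8) = 6*(0 + 8) = 6*8 = 48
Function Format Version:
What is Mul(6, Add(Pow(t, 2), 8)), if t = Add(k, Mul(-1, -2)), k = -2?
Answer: 48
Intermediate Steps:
t = 0 (t = Add(-2, Mul(-1, -2)) = Add(-2, 2) = 0)
Mul(6, Add(Pow(t, 2), 8)) = Mul(6, Add(Pow(0, 2), 8)) = Mul(6, Add(0, 8)) = Mul(6, 8) = 48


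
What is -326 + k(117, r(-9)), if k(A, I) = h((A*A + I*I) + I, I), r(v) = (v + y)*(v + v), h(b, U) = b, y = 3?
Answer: 25135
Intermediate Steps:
r(v) = 2*v*(3 + v) (r(v) = (v + 3)*(v + v) = (3 + v)*(2*v) = 2*v*(3 + v))
k(A, I) = I + A² + I² (k(A, I) = (A*A + I*I) + I = (A² + I²) + I = I + A² + I²)
-326 + k(117, r(-9)) = -326 + (2*(-9)*(3 - 9) + 117² + (2*(-9)*(3 - 9))²) = -326 + (2*(-9)*(-6) + 13689 + (2*(-9)*(-6))²) = -326 + (108 + 13689 + 108²) = -326 + (108 + 13689 + 11664) = -326 + 25461 = 25135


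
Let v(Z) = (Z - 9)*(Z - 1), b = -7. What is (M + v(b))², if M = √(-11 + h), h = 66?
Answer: (128 + √55)² ≈ 18338.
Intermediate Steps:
v(Z) = (-1 + Z)*(-9 + Z) (v(Z) = (-9 + Z)*(-1 + Z) = (-1 + Z)*(-9 + Z))
M = √55 (M = √(-11 + 66) = √55 ≈ 7.4162)
(M + v(b))² = (√55 + (9 + (-7)² - 10*(-7)))² = (√55 + (9 + 49 + 70))² = (√55 + 128)² = (128 + √55)²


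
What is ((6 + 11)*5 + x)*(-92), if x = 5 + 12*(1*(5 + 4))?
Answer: -18216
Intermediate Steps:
x = 113 (x = 5 + 12*(1*9) = 5 + 12*9 = 5 + 108 = 113)
((6 + 11)*5 + x)*(-92) = ((6 + 11)*5 + 113)*(-92) = (17*5 + 113)*(-92) = (85 + 113)*(-92) = 198*(-92) = -18216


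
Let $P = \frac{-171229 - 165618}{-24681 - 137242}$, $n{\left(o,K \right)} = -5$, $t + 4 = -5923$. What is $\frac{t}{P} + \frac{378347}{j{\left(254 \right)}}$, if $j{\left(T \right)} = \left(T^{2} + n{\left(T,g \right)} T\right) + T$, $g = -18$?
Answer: $- \frac{60814623881591}{21389784500} \approx -2843.2$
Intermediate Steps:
$t = -5927$ ($t = -4 - 5923 = -5927$)
$j{\left(T \right)} = T^{2} - 4 T$ ($j{\left(T \right)} = \left(T^{2} - 5 T\right) + T = T^{2} - 4 T$)
$P = \frac{336847}{161923}$ ($P = - \frac{336847}{-161923} = \left(-336847\right) \left(- \frac{1}{161923}\right) = \frac{336847}{161923} \approx 2.0803$)
$\frac{t}{P} + \frac{378347}{j{\left(254 \right)}} = - \frac{5927}{\frac{336847}{161923}} + \frac{378347}{254 \left(-4 + 254\right)} = \left(-5927\right) \frac{161923}{336847} + \frac{378347}{254 \cdot 250} = - \frac{959717621}{336847} + \frac{378347}{63500} = - \frac{60814623881591}{21389784500}$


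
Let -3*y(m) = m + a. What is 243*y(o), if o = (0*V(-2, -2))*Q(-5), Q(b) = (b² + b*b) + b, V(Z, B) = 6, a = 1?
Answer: -81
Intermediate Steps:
Q(b) = b + 2*b² (Q(b) = (b² + b²) + b = 2*b² + b = b + 2*b²)
o = 0 (o = (0*6)*(-5*(1 + 2*(-5))) = 0*(-5*(1 - 10)) = 0*(-5*(-9)) = 0*45 = 0)
y(m) = -⅓ - m/3 (y(m) = -(m + 1)/3 = -(1 + m)/3 = -⅓ - m/3)
243*y(o) = 243*(-⅓ - ⅓*0) = 243*(-⅓ + 0) = 243*(-⅓) = -81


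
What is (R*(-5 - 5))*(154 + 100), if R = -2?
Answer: 5080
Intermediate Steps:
(R*(-5 - 5))*(154 + 100) = (-2*(-5 - 5))*(154 + 100) = -2*(-10)*254 = 20*254 = 5080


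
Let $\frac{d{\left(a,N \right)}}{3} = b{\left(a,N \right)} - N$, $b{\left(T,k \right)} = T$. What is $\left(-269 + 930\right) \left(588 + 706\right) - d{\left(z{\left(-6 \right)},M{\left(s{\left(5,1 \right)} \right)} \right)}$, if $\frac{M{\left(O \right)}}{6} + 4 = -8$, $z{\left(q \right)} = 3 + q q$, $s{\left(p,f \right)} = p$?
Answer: $855001$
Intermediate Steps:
$z{\left(q \right)} = 3 + q^{2}$
$M{\left(O \right)} = -72$ ($M{\left(O \right)} = -24 + 6 \left(-8\right) = -24 - 48 = -72$)
$d{\left(a,N \right)} = - 3 N + 3 a$ ($d{\left(a,N \right)} = 3 \left(a - N\right) = - 3 N + 3 a$)
$\left(-269 + 930\right) \left(588 + 706\right) - d{\left(z{\left(-6 \right)},M{\left(s{\left(5,1 \right)} \right)} \right)} = \left(-269 + 930\right) \left(588 + 706\right) - \left(\left(-3\right) \left(-72\right) + 3 \left(3 + \left(-6\right)^{2}\right)\right) = 661 \cdot 1294 - \left(216 + 3 \left(3 + 36\right)\right) = 855334 - \left(216 + 3 \cdot 39\right) = 855334 - \left(216 + 117\right) = 855334 - 333 = 855001$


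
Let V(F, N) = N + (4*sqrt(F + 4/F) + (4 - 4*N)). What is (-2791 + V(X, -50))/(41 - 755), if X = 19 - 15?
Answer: 879/238 - 2*sqrt(5)/357 ≈ 3.6808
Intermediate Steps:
X = 4
V(F, N) = 4 - 3*N + 4*sqrt(F + 4/F) (V(F, N) = N + (4 - 4*N + 4*sqrt(F + 4/F)) = 4 - 3*N + 4*sqrt(F + 4/F))
(-2791 + V(X, -50))/(41 - 755) = (-2791 + (4 - 3*(-50) + 4*sqrt(4 + 4/4)))/(41 - 755) = (-2791 + (4 + 150 + 4*sqrt(4 + 4*(1/4))))/(-714) = (-2791 + (4 + 150 + 4*sqrt(4 + 1)))*(-1/714) = (-2791 + (4 + 150 + 4*sqrt(5)))*(-1/714) = (-2791 + (154 + 4*sqrt(5)))*(-1/714) = (-2637 + 4*sqrt(5))*(-1/714) = 879/238 - 2*sqrt(5)/357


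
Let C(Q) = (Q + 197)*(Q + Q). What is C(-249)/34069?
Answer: 25896/34069 ≈ 0.76010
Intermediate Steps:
C(Q) = 2*Q*(197 + Q) (C(Q) = (197 + Q)*(2*Q) = 2*Q*(197 + Q))
C(-249)/34069 = (2*(-249)*(197 - 249))/34069 = (2*(-249)*(-52))*(1/34069) = 25896*(1/34069) = 25896/34069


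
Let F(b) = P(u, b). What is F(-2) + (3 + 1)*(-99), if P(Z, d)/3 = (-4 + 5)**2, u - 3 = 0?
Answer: -393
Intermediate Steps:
u = 3 (u = 3 + 0 = 3)
P(Z, d) = 3 (P(Z, d) = 3*(-4 + 5)**2 = 3*1**2 = 3*1 = 3)
F(b) = 3
F(-2) + (3 + 1)*(-99) = 3 + (3 + 1)*(-99) = 3 + 4*(-99) = 3 - 396 = -393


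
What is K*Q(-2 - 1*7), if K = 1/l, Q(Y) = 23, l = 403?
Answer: 23/403 ≈ 0.057072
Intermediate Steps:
K = 1/403 ≈ 0.0024814
K*Q(-2 - 1*7) = (1/403)*23 = 23/403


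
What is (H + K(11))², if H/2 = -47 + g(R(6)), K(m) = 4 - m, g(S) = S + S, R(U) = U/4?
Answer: 9025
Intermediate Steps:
R(U) = U/4 (R(U) = U*(¼) = U/4)
g(S) = 2*S
H = -88 (H = 2*(-47 + 2*((¼)*6)) = 2*(-47 + 2*(3/2)) = 2*(-47 + 3) = 2*(-44) = -88)
(H + K(11))² = (-88 + (4 - 1*11))² = (-88 + (4 - 11))² = (-88 - 7)² = (-95)² = 9025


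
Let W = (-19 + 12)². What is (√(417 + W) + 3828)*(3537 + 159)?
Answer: 14148288 + 3696*√466 ≈ 1.4228e+7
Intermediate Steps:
W = 49 (W = (-7)² = 49)
(√(417 + W) + 3828)*(3537 + 159) = (√(417 + 49) + 3828)*(3537 + 159) = (√466 + 3828)*3696 = (3828 + √466)*3696 = 14148288 + 3696*√466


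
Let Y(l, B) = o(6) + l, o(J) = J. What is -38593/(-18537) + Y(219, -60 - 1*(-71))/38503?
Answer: 1490117104/713730111 ≈ 2.0878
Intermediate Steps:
Y(l, B) = 6 + l
-38593/(-18537) + Y(219, -60 - 1*(-71))/38503 = -38593/(-18537) + (6 + 219)/38503 = -38593*(-1/18537) + 225*(1/38503) = 38593/18537 + 225/38503 = 1490117104/713730111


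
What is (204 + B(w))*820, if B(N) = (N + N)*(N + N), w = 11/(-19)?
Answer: 60784960/361 ≈ 1.6838e+5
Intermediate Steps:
w = -11/19 (w = 11*(-1/19) = -11/19 ≈ -0.57895)
B(N) = 4*N² (B(N) = (2*N)*(2*N) = 4*N²)
(204 + B(w))*820 = (204 + 4*(-11/19)²)*820 = (204 + 4*(121/361))*820 = (204 + 484/361)*820 = (74128/361)*820 = 60784960/361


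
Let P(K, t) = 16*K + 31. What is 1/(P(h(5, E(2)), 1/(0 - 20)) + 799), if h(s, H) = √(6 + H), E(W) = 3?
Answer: 1/878 ≈ 0.0011390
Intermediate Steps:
P(K, t) = 31 + 16*K
1/(P(h(5, E(2)), 1/(0 - 20)) + 799) = 1/((31 + 16*√(6 + 3)) + 799) = 1/((31 + 16*√9) + 799) = 1/((31 + 16*3) + 799) = 1/((31 + 48) + 799) = 1/(79 + 799) = 1/878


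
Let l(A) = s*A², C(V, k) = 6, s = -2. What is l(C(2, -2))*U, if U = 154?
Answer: -11088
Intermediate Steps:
l(A) = -2*A²
l(C(2, -2))*U = -2*6²*154 = -2*36*154 = -72*154 = -11088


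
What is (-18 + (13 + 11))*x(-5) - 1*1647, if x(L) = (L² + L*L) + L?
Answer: -1377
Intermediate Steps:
x(L) = L + 2*L² (x(L) = (L² + L²) + L = 2*L² + L = L + 2*L²)
(-18 + (13 + 11))*x(-5) - 1*1647 = (-18 + (13 + 11))*(-5*(1 + 2*(-5))) - 1*1647 = (-18 + 24)*(-5*(1 - 10)) - 1647 = 6*(-5*(-9)) - 1647 = 6*45 - 1647 = 270 - 1647 = -1377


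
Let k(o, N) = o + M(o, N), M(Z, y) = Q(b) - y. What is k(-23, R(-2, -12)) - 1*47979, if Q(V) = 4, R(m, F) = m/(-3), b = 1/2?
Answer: -143996/3 ≈ -47999.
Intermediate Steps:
b = 1/2 ≈ 0.50000
R(m, F) = -m/3 (R(m, F) = m*(-1/3) = -m/3)
M(Z, y) = 4 - y
k(o, N) = 4 + o - N (k(o, N) = o + (4 - N) = 4 + o - N)
k(-23, R(-2, -12)) - 1*47979 = (4 - 23 - (-1)*(-2)/3) - 1*47979 = (4 - 23 - 1*2/3) - 47979 = (4 - 23 - 2/3) - 47979 = -59/3 - 47979 = -143996/3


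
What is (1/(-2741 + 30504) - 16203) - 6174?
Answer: -621252650/27763 ≈ -22377.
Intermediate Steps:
(1/(-2741 + 30504) - 16203) - 6174 = (1/27763 - 16203) - 6174 = -449843888/27763 - 6174 = -621252650/27763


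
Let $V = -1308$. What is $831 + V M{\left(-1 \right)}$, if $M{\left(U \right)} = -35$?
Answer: $46611$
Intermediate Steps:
$831 + V M{\left(-1 \right)} = 831 - -45780 = 831 + 45780 = 46611$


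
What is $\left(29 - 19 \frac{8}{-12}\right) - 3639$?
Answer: $- \frac{10792}{3} \approx -3597.3$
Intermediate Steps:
$\left(29 - 19 \frac{8}{-12}\right) - 3639 = \left(29 - 19 \cdot 8 \left(- \frac{1}{12}\right)\right) - 3639 = \left(29 - - \frac{38}{3}\right) - 3639 = \left(29 + \frac{38}{3}\right) - 3639 = \frac{125}{3} - 3639 = - \frac{10792}{3}$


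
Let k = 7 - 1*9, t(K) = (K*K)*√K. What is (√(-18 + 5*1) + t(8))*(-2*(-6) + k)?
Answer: 1280*√2 + 10*I*√13 ≈ 1810.2 + 36.056*I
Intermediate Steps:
t(K) = K^(5/2) (t(K) = K²*√K = K^(5/2))
k = -2 (k = 7 - 9 = -2)
(√(-18 + 5*1) + t(8))*(-2*(-6) + k) = (√(-18 + 5*1) + 8^(5/2))*(-2*(-6) - 2) = (√(-18 + 5) + 128*√2)*(12 - 2) = (√(-13) + 128*√2)*10 = (I*√13 + 128*√2)*10 = (128*√2 + I*√13)*10 = 1280*√2 + 10*I*√13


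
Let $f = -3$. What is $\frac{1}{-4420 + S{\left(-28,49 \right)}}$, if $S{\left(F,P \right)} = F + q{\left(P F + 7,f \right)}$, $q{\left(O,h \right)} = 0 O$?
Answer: $- \frac{1}{4448} \approx -0.00022482$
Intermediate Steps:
$q{\left(O,h \right)} = 0$
$S{\left(F,P \right)} = F$ ($S{\left(F,P \right)} = F + 0 = F$)
$\frac{1}{-4420 + S{\left(-28,49 \right)}} = \frac{1}{-4420 - 28} = \frac{1}{-4448} = - \frac{1}{4448}$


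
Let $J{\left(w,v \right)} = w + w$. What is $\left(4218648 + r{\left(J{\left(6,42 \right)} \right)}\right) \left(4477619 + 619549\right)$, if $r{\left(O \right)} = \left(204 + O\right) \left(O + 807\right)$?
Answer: $22404866996736$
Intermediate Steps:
$J{\left(w,v \right)} = 2 w$
$r{\left(O \right)} = \left(204 + O\right) \left(807 + O\right)$
$\left(4218648 + r{\left(J{\left(6,42 \right)} \right)}\right) \left(4477619 + 619549\right) = \left(4218648 + \left(164628 + \left(2 \cdot 6\right)^{2} + 1011 \cdot 2 \cdot 6\right)\right) \left(4477619 + 619549\right) = \left(4218648 + \left(164628 + 12^{2} + 1011 \cdot 12\right)\right) 5097168 = \left(4218648 + \left(164628 + 144 + 12132\right)\right) 5097168 = \left(4218648 + 176904\right) 5097168 = 4395552 \cdot 5097168 = 22404866996736$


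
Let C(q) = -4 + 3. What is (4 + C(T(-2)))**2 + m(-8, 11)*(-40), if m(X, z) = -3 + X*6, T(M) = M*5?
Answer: 2049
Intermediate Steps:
T(M) = 5*M
m(X, z) = -3 + 6*X
C(q) = -1
(4 + C(T(-2)))**2 + m(-8, 11)*(-40) = (4 - 1)**2 + (-3 + 6*(-8))*(-40) = 3**2 + (-3 - 48)*(-40) = 9 - 51*(-40) = 9 + 2040 = 2049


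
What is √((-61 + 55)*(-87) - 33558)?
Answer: 2*I*√8259 ≈ 181.76*I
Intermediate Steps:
√((-61 + 55)*(-87) - 33558) = √(-6*(-87) - 33558) = √(522 - 33558) = √(-33036) = 2*I*√8259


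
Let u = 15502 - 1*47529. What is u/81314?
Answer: -32027/81314 ≈ -0.39387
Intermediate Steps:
u = -32027 (u = 15502 - 47529 = -32027)
u/81314 = -32027/81314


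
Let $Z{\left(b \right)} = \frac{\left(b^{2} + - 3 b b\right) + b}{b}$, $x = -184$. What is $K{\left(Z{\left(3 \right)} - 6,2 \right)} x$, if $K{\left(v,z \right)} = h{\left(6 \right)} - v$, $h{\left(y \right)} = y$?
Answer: $-3128$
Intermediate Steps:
$Z{\left(b \right)} = \frac{b - 2 b^{2}}{b}$ ($Z{\left(b \right)} = \frac{\left(b^{2} - 3 b^{2}\right) + b}{b} = \frac{- 2 b^{2} + b}{b} = \frac{b - 2 b^{2}}{b}$)
$K{\left(v,z \right)} = 6 - v$
$K{\left(Z{\left(3 \right)} - 6,2 \right)} x = \left(6 - \left(\left(1 - 6\right) - 6\right)\right) \left(-184\right) = \left(6 - \left(-5 - 6\right)\right) \left(-184\right) = \left(6 - -11\right) \left(-184\right) = \left(6 + 11\right) \left(-184\right) = 17 \left(-184\right) = -3128$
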